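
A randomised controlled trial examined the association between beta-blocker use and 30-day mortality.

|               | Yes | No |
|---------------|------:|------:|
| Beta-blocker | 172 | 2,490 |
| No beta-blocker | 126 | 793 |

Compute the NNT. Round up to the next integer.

14

Risk in treated group = 172/2662 = 0.06461; risk in control = 126/919 = 0.13711.
Absolute risk reduction = 0.13711 − 0.06461 = 0.07249
NNT = 1 / ARR = 1 / 0.07249 = 13.795 → round up → 14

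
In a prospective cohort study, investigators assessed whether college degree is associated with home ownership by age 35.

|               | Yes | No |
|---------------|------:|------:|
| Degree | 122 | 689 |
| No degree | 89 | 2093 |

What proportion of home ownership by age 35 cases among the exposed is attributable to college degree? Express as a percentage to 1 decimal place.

Cells: a = 122, b = 689, c = 89, d = 2093.
Risk in exposed = 122/811 = 0.15043; risk in unexposed = 89/2182 = 0.04079.
RR = 0.15043/0.04079 = 3.68811
AR% = (RR − 1)/RR × 100 = (3.68811 − 1)/3.68811 × 100 = 72.8858%

72.9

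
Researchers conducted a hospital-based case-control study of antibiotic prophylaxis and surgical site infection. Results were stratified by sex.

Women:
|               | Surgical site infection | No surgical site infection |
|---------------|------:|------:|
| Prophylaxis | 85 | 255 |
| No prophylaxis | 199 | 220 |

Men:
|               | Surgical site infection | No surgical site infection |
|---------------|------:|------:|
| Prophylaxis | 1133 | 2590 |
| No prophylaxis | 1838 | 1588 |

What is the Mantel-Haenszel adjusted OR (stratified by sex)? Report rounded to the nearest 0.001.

OR_MH = Σ(aᵢdᵢ/nᵢ) / Σ(bᵢcᵢ/nᵢ), where nᵢ is the stratum total.
Stratum 1 (Women): n = 759; a·d/n = 85·220/759 = 24.6377; b·c/n = 255·199/759 = 66.8577
Stratum 2 (Men): n = 7149; a·d/n = 1133·1588/7149 = 251.6721; b·c/n = 2590·1838/7149 = 665.8861
OR_MH = (24.6377 + 251.6721) / (66.8577 + 665.8861) = 276.3098 / 732.7438 = 0.37709

0.377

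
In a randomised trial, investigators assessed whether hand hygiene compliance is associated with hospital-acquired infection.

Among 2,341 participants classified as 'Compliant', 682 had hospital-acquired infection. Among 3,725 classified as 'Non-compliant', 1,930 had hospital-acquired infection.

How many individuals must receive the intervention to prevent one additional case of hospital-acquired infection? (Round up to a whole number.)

Risk in treated group = 682/2341 = 0.29133; risk in control = 1930/3725 = 0.51812.
Absolute risk reduction = 0.51812 − 0.29133 = 0.22679
NNT = 1 / ARR = 1 / 0.22679 = 4.409 → round up → 5

5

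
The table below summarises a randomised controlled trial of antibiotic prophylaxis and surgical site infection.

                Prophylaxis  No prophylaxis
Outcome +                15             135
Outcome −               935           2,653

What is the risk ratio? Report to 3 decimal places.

Reading the table with exposure as columns: a = 15 (Prophylaxis, case), b = 935 (Prophylaxis, non-case), c = 135 (No prophylaxis, case), d = 2653.
Risk in exposed = 15/950 = 0.01579; risk in unexposed = 135/2788 = 0.04842.
RR = 0.01579 / 0.04842 = 0.32608
The risk is 67% lower among the exposed than among the unexposed.

0.326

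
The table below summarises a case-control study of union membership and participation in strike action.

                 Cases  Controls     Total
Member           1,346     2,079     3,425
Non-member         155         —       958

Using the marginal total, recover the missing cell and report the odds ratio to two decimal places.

3.35

The missing cell is in the unexposed row: 958 − 155 = 803.
So a = 1346, b = 2079, c = 155, d = 803.
OR = (a·d)/(b·c) = (1346 × 803) / (2079 × 155) = 1080838 / 322245 = 3.35409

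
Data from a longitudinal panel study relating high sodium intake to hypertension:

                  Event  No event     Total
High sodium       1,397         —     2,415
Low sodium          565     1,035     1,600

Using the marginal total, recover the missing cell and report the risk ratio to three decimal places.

1.638

The missing cell is in the exposed row: 2415 − 1397 = 1018.
So a = 1397, b = 1018, c = 565, d = 1035.
RR = [a/(a+b)] / [c/(c+d)] = (1397/2415) / (565/1600) = 0.57847/0.35313 = 1.63814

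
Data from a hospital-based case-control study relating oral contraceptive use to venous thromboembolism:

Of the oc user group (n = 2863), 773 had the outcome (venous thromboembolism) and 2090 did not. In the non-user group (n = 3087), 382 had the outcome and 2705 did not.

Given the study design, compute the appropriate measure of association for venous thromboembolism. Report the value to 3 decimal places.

From the description: a = 773, b = 2090, c = 382, d = 2705.
This is a hospital-based case-control study: participants were sampled on outcome status, so risks in the source population cannot be estimated directly — relative risk is not valid here. The odds ratio is the appropriate measure.
OR = (a·d)/(b·c) = (773 × 2705) / (2090 × 382) = 2090965 / 798380 = 2.61901

2.619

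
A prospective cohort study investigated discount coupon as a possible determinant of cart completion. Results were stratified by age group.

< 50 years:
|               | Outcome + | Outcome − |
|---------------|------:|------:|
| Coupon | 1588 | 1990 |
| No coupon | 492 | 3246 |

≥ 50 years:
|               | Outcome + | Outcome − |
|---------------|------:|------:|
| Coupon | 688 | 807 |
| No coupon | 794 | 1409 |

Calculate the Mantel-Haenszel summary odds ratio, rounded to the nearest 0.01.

OR_MH = Σ(aᵢdᵢ/nᵢ) / Σ(bᵢcᵢ/nᵢ), where nᵢ is the stratum total.
Stratum 1 (< 50 years): n = 7316; a·d/n = 1588·3246/7316 = 704.5719; b·c/n = 1990·492/7316 = 133.8272
Stratum 2 (≥ 50 years): n = 3698; a·d/n = 688·1409/3698 = 262.1395; b·c/n = 807·794/3698 = 173.2715
OR_MH = (704.5719 + 262.1395) / (133.8272 + 173.2715) = 966.7114 / 307.0987 = 3.14788

3.15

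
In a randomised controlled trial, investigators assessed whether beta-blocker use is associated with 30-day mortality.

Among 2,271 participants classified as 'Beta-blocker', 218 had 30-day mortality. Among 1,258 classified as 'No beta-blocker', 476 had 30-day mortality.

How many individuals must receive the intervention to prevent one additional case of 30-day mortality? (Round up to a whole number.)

Risk in treated group = 218/2271 = 0.09599; risk in control = 476/1258 = 0.37838.
Absolute risk reduction = 0.37838 − 0.09599 = 0.28239
NNT = 1 / ARR = 1 / 0.28239 = 3.541 → round up → 4

4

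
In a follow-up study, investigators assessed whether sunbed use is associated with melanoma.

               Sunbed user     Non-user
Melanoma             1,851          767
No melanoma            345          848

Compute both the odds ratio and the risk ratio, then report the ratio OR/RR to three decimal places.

Reading the table with exposure as columns: a = 1851 (Sunbed user, case), b = 345 (Sunbed user, non-case), c = 767 (Non-user, case), d = 848.
OR = (1851·848)/(345·767) = 1569648/264615 = 5.93182
Risk in exposed = 1851/2196 = 0.84290; risk in unexposed = 767/1615 = 0.47492; RR = 1.77481
OR/RR = 5.93182 / 1.77481 = 3.34223
The outcome is not rare, so the OR lies further from 1 than the RR.

3.342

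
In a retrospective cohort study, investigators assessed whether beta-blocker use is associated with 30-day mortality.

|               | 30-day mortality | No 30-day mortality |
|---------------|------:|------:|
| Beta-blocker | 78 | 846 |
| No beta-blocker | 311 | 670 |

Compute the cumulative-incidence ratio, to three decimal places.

0.266

Cells: a = 78, b = 846, c = 311, d = 670.
Risk in exposed = 78/924 = 0.08442; risk in unexposed = 311/981 = 0.31702.
RR = 0.08442 / 0.31702 = 0.26628
The risk is 73% lower among the exposed than among the unexposed.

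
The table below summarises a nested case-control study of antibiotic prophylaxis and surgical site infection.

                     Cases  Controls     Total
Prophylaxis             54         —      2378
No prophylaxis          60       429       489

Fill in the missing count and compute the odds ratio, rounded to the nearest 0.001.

The missing cell is in the exposed row: 2378 − 54 = 2324.
So a = 54, b = 2324, c = 60, d = 429.
OR = (a·d)/(b·c) = (54 × 429) / (2324 × 60) = 23166 / 139440 = 0.16614

0.166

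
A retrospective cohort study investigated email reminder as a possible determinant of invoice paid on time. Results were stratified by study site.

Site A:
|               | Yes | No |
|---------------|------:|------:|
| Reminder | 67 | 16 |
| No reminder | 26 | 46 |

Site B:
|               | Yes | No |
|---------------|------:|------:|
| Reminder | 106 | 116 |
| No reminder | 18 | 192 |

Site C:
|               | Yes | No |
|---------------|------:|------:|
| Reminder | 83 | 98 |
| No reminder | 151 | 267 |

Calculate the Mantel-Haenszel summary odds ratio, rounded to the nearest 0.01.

3.23

OR_MH = Σ(aᵢdᵢ/nᵢ) / Σ(bᵢcᵢ/nᵢ), where nᵢ is the stratum total.
Stratum 1 (Site A): n = 155; a·d/n = 67·46/155 = 19.8839; b·c/n = 16·26/155 = 2.6839
Stratum 2 (Site B): n = 432; a·d/n = 106·192/432 = 47.1111; b·c/n = 116·18/432 = 4.8333
Stratum 3 (Site C): n = 599; a·d/n = 83·267/599 = 36.9967; b·c/n = 98·151/599 = 24.7045
OR_MH = (19.8839 + 47.1111 + 36.9967) / (2.6839 + 4.8333 + 24.7045) = 103.9916 / 32.2217 = 3.22738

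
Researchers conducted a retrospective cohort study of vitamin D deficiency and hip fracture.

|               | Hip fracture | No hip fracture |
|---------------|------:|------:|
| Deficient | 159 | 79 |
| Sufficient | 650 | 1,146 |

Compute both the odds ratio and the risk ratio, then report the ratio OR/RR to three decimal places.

Cells: a = 159, b = 79, c = 650, d = 1146.
OR = (159·1146)/(79·650) = 182214/51350 = 3.54847
Risk in exposed = 159/238 = 0.66807; risk in unexposed = 650/1796 = 0.36192; RR = 1.84592
OR/RR = 3.54847 / 1.84592 = 1.92233
The outcome is not rare, so the OR lies further from 1 than the RR.

1.922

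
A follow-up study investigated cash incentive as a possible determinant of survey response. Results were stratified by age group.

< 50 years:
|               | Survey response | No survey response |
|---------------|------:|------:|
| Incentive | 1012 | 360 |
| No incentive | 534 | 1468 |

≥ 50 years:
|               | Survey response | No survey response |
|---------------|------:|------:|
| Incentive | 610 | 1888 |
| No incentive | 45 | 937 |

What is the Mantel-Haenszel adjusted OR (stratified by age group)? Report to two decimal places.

OR_MH = Σ(aᵢdᵢ/nᵢ) / Σ(bᵢcᵢ/nᵢ), where nᵢ is the stratum total.
Stratum 1 (< 50 years): n = 3374; a·d/n = 1012·1468/3374 = 440.3130; b·c/n = 360·534/3374 = 56.9769
Stratum 2 (≥ 50 years): n = 3480; a·d/n = 610·937/3480 = 164.2443; b·c/n = 1888·45/3480 = 24.4138
OR_MH = (440.3130 + 164.2443) / (56.9769 + 24.4138) = 604.5572 / 81.3907 = 7.42784

7.43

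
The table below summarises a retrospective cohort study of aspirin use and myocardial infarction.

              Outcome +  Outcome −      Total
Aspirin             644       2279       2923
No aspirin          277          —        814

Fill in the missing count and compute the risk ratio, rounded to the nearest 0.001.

0.647

The missing cell is in the unexposed row: 814 − 277 = 537.
So a = 644, b = 2279, c = 277, d = 537.
RR = [a/(a+b)] / [c/(c+d)] = (644/2923) / (277/814) = 0.22032/0.34029 = 0.64744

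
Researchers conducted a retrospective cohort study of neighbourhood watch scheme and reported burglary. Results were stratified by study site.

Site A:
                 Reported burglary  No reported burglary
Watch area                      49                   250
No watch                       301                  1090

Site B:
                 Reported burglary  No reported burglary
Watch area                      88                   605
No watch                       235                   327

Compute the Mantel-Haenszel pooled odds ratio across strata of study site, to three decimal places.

OR_MH = Σ(aᵢdᵢ/nᵢ) / Σ(bᵢcᵢ/nᵢ), where nᵢ is the stratum total.
Stratum 1 (Site A): n = 1690; a·d/n = 49·1090/1690 = 31.6036; b·c/n = 250·301/1690 = 44.5266
Stratum 2 (Site B): n = 1255; a·d/n = 88·327/1255 = 22.9291; b·c/n = 605·235/1255 = 113.2869
OR_MH = (31.6036 + 22.9291) / (44.5266 + 113.2869) = 54.5326 / 157.8135 = 0.34555

0.346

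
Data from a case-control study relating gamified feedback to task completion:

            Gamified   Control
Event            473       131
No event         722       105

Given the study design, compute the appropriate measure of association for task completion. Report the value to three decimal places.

0.525

Reading the table with exposure as columns: a = 473 (Gamified, case), b = 722 (Gamified, non-case), c = 131 (Control, case), d = 105.
This is a case-control study: participants were sampled on outcome status, so risks in the source population cannot be estimated directly — relative risk is not valid here. The odds ratio is the appropriate measure.
OR = (a·d)/(b·c) = (473 × 105) / (722 × 131) = 49665 / 94582 = 0.52510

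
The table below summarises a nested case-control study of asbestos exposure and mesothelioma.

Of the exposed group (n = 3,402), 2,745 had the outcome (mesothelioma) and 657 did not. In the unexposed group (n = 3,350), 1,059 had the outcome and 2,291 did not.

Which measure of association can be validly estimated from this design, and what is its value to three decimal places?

9.039

From the description: a = 2745, b = 657, c = 1059, d = 2291.
This is a nested case-control study: participants were sampled on outcome status, so risks in the source population cannot be estimated directly — relative risk is not valid here. The odds ratio is the appropriate measure.
OR = (a·d)/(b·c) = (2745 × 2291) / (657 × 1059) = 6288795 / 695763 = 9.03870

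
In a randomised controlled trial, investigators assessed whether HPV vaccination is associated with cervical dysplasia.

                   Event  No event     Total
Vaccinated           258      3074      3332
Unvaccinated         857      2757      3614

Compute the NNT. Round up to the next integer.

Risk in treated group = 258/3332 = 0.07743; risk in control = 857/3614 = 0.23713.
Absolute risk reduction = 0.23713 − 0.07743 = 0.15970
NNT = 1 / ARR = 1 / 0.15970 = 6.262 → round up → 7

7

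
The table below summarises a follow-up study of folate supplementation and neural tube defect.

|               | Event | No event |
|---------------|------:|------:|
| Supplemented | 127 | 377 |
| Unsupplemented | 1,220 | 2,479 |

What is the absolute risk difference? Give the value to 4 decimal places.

Cells: a = 127, b = 377, c = 1220, d = 2479.
Risk in exposed = 127/504 = 0.251984; risk in unexposed = 1220/3699 = 0.329819.
Risk difference = 0.251984 − 0.329819 = -0.077835

-0.0778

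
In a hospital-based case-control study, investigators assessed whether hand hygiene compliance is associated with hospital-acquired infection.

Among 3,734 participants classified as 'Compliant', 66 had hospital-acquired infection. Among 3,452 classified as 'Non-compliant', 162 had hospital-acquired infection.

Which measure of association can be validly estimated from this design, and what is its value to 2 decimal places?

From the description: a = 66, b = 3668, c = 162, d = 3290.
This is a hospital-based case-control study: participants were sampled on outcome status, so risks in the source population cannot be estimated directly — relative risk is not valid here. The odds ratio is the appropriate measure.
OR = (a·d)/(b·c) = (66 × 3290) / (3668 × 162) = 217140 / 594216 = 0.36542

0.37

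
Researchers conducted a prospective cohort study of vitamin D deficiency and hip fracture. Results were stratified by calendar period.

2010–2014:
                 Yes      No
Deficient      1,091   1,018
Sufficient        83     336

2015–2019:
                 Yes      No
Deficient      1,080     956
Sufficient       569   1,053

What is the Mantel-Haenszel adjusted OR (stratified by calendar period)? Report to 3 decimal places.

OR_MH = Σ(aᵢdᵢ/nᵢ) / Σ(bᵢcᵢ/nᵢ), where nᵢ is the stratum total.
Stratum 1 (2010–2014): n = 2528; a·d/n = 1091·336/2528 = 145.0063; b·c/n = 1018·83/2528 = 33.4233
Stratum 2 (2015–2019): n = 3658; a·d/n = 1080·1053/3658 = 310.8912; b·c/n = 956·569/3658 = 148.7053
OR_MH = (145.0063 + 310.8912) / (33.4233 + 148.7053) = 455.8975 / 182.1286 = 2.50316

2.503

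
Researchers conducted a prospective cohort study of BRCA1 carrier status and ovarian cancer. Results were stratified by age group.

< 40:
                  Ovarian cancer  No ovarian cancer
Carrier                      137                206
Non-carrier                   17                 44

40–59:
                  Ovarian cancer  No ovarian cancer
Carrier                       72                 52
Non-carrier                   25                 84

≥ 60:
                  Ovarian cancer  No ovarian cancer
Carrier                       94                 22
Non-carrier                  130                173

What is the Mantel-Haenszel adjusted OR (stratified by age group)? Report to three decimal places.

OR_MH = Σ(aᵢdᵢ/nᵢ) / Σ(bᵢcᵢ/nᵢ), where nᵢ is the stratum total.
Stratum 1 (< 40): n = 404; a·d/n = 137·44/404 = 14.9208; b·c/n = 206·17/404 = 8.6683
Stratum 2 (40–59): n = 233; a·d/n = 72·84/233 = 25.9571; b·c/n = 52·25/233 = 5.5794
Stratum 3 (≥ 60): n = 419; a·d/n = 94·173/419 = 38.8115; b·c/n = 22·130/419 = 6.8258
OR_MH = (14.9208 + 25.9571 + 38.8115) / (8.6683 + 5.5794 + 6.8258) = 79.6893 / 21.0735 = 3.78150

3.781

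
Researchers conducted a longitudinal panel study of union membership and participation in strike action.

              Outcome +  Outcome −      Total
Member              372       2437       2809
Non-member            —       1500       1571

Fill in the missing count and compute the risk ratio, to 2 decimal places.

2.93

The missing cell is in the unexposed row: 1571 − 1500 = 71.
So a = 372, b = 2437, c = 71, d = 1500.
RR = [a/(a+b)] / [c/(c+d)] = (372/2809) / (71/1571) = 0.13243/0.04519 = 2.93028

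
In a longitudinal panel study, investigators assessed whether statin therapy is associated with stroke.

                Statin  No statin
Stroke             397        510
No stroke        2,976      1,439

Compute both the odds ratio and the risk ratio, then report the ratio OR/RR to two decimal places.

Reading the table with exposure as columns: a = 397 (Statin, case), b = 2976 (Statin, non-case), c = 510 (No statin, case), d = 1439.
OR = (397·1439)/(2976·510) = 571283/1517760 = 0.37640
Risk in exposed = 397/3373 = 0.11770; risk in unexposed = 510/1949 = 0.26167; RR = 0.44980
OR/RR = 0.37640 / 0.44980 = 0.83682
The outcome is not rare, so the OR lies further from 1 than the RR.

0.84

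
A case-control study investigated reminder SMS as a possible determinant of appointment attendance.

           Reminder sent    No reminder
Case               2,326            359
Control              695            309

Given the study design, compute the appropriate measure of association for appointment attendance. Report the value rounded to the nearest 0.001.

2.881

Reading the table with exposure as columns: a = 2326 (Reminder sent, case), b = 695 (Reminder sent, non-case), c = 359 (No reminder, case), d = 309.
This is a case-control study: participants were sampled on outcome status, so risks in the source population cannot be estimated directly — relative risk is not valid here. The odds ratio is the appropriate measure.
OR = (a·d)/(b·c) = (2326 × 309) / (695 × 359) = 718734 / 249505 = 2.88064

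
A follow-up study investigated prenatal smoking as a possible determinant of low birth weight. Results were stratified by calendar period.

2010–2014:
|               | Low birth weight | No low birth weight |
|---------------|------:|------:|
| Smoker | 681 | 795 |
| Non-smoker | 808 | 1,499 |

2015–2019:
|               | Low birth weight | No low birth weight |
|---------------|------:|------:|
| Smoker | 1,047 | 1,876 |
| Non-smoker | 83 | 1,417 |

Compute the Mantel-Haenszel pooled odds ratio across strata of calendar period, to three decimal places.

OR_MH = Σ(aᵢdᵢ/nᵢ) / Σ(bᵢcᵢ/nᵢ), where nᵢ is the stratum total.
Stratum 1 (2010–2014): n = 3783; a·d/n = 681·1499/3783 = 269.8438; b·c/n = 795·808/3783 = 169.8017
Stratum 2 (2015–2019): n = 4423; a·d/n = 1047·1417/4423 = 335.4282; b·c/n = 1876·83/4423 = 35.2042
OR_MH = (269.8438 + 335.4282) / (169.8017 + 35.2042) = 605.2720 / 205.0059 = 2.95246

2.952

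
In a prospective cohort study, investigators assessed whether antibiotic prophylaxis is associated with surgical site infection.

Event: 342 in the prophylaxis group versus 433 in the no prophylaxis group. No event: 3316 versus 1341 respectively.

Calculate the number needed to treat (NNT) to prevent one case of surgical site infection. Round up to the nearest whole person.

7

Risk in treated group = 342/3658 = 0.09349; risk in control = 433/1774 = 0.24408.
Absolute risk reduction = 0.24408 − 0.09349 = 0.15059
NNT = 1 / ARR = 1 / 0.15059 = 6.641 → round up → 7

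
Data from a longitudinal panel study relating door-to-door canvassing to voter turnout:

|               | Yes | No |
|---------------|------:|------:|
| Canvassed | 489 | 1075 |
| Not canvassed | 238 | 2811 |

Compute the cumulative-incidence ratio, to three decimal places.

4.005

Cells: a = 489, b = 1075, c = 238, d = 2811.
Risk in exposed = 489/1564 = 0.31266; risk in unexposed = 238/3049 = 0.07806.
RR = 0.31266 / 0.07806 = 4.00546
The risk among the exposed is 4.01 times that among the unexposed.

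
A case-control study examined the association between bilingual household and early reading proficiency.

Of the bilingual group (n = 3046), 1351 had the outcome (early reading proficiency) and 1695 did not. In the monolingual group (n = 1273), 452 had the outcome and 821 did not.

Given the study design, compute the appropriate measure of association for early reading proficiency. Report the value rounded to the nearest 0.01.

1.45

From the description: a = 1351, b = 1695, c = 452, d = 821.
This is a case-control study: participants were sampled on outcome status, so risks in the source population cannot be estimated directly — relative risk is not valid here. The odds ratio is the appropriate measure.
OR = (a·d)/(b·c) = (1351 × 821) / (1695 × 452) = 1109171 / 766140 = 1.44774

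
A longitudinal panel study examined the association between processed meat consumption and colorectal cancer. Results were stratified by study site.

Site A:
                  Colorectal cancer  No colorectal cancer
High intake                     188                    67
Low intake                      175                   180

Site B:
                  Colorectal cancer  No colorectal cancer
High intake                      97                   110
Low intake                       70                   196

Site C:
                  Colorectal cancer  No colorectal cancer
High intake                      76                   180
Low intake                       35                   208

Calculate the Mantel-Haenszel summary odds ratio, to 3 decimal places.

OR_MH = Σ(aᵢdᵢ/nᵢ) / Σ(bᵢcᵢ/nᵢ), where nᵢ is the stratum total.
Stratum 1 (Site A): n = 610; a·d/n = 188·180/610 = 55.4754; b·c/n = 67·175/610 = 19.2213
Stratum 2 (Site B): n = 473; a·d/n = 97·196/473 = 40.1945; b·c/n = 110·70/473 = 16.2791
Stratum 3 (Site C): n = 499; a·d/n = 76·208/499 = 31.6794; b·c/n = 180·35/499 = 12.6253
OR_MH = (55.4754 + 40.1945 + 31.6794) / (19.2213 + 16.2791 + 12.6253) = 127.3493 / 48.1256 = 2.64618

2.646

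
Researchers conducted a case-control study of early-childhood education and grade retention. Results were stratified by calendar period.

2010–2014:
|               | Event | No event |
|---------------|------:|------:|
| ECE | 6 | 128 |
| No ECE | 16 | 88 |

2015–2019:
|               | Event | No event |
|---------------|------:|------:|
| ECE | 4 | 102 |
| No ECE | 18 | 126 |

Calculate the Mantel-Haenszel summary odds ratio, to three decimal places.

OR_MH = Σ(aᵢdᵢ/nᵢ) / Σ(bᵢcᵢ/nᵢ), where nᵢ is the stratum total.
Stratum 1 (2010–2014): n = 238; a·d/n = 6·88/238 = 2.2185; b·c/n = 128·16/238 = 8.6050
Stratum 2 (2015–2019): n = 250; a·d/n = 4·126/250 = 2.0160; b·c/n = 102·18/250 = 7.3440
OR_MH = (2.2185 + 2.0160) / (8.6050 + 7.3440) = 4.2345 / 15.9490 = 0.26550

0.266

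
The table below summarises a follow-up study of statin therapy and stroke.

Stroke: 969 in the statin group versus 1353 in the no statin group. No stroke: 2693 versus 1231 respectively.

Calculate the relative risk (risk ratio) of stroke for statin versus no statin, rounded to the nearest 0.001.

From the description: a = 969, b = 2693, c = 1353, d = 1231.
Risk in exposed = 969/3662 = 0.26461; risk in unexposed = 1353/2584 = 0.52361.
RR = 0.26461 / 0.52361 = 0.50536
The risk is 49% lower among the exposed than among the unexposed.

0.505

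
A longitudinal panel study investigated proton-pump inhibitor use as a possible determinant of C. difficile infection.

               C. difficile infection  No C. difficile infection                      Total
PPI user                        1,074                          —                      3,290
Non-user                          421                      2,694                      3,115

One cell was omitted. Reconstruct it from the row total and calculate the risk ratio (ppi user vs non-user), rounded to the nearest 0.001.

The missing cell is in the exposed row: 3290 − 1074 = 2216.
So a = 1074, b = 2216, c = 421, d = 2694.
RR = [a/(a+b)] / [c/(c+d)] = (1074/3290) / (421/3115) = 0.32644/0.13515 = 2.41537

2.415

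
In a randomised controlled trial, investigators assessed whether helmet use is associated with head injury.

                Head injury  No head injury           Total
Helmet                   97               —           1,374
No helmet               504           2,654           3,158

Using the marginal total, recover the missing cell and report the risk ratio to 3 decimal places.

The missing cell is in the exposed row: 1374 − 97 = 1277.
So a = 97, b = 1277, c = 504, d = 2654.
RR = [a/(a+b)] / [c/(c+d)] = (97/1374) / (504/3158) = 0.07060/0.15959 = 0.44235

0.442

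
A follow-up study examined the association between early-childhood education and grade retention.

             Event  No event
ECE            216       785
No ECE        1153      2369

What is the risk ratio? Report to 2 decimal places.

0.66

Cells: a = 216, b = 785, c = 1153, d = 2369.
Risk in exposed = 216/1001 = 0.21578; risk in unexposed = 1153/3522 = 0.32737.
RR = 0.21578 / 0.32737 = 0.65914
The risk is 34% lower among the exposed than among the unexposed.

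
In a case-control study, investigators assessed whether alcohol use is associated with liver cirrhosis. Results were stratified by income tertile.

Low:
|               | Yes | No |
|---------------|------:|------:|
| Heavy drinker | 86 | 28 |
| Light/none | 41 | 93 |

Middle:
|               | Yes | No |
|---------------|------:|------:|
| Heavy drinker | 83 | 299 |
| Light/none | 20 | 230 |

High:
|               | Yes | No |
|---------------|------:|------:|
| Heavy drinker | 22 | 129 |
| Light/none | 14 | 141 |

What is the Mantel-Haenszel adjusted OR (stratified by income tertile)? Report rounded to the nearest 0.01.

OR_MH = Σ(aᵢdᵢ/nᵢ) / Σ(bᵢcᵢ/nᵢ), where nᵢ is the stratum total.
Stratum 1 (Low): n = 248; a·d/n = 86·93/248 = 32.2500; b·c/n = 28·41/248 = 4.6290
Stratum 2 (Middle): n = 632; a·d/n = 83·230/632 = 30.2057; b·c/n = 299·20/632 = 9.4620
Stratum 3 (High): n = 306; a·d/n = 22·141/306 = 10.1373; b·c/n = 129·14/306 = 5.9020
OR_MH = (32.2500 + 30.2057 + 10.1373) / (4.6290 + 9.4620 + 5.9020) = 72.5930 / 19.9930 = 3.63092

3.63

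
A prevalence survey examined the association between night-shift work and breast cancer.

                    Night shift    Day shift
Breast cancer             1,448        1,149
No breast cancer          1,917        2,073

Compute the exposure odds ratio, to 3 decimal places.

1.363

Reading the table with exposure as columns: a = 1448 (Night shift, case), b = 1917 (Night shift, non-case), c = 1149 (Day shift, case), d = 2073.
OR = (a·d)/(b·c) = (1448 × 2073) / (1917 × 1149) = 3001704 / 2202633 = 1.36278
The odds of breast cancer are about 1.36 times as high in the night shift group.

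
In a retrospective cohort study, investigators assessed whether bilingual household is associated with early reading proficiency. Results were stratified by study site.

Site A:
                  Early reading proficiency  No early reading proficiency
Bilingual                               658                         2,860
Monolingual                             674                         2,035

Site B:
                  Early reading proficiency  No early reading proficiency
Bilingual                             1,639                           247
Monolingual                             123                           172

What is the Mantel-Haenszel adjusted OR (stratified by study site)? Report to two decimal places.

1.06

OR_MH = Σ(aᵢdᵢ/nᵢ) / Σ(bᵢcᵢ/nᵢ), where nᵢ is the stratum total.
Stratum 1 (Site A): n = 6227; a·d/n = 658·2035/6227 = 215.0361; b·c/n = 2860·674/6227 = 309.5616
Stratum 2 (Site B): n = 2181; a·d/n = 1639·172/2181 = 129.2563; b·c/n = 247·123/2181 = 13.9298
OR_MH = (215.0361 + 129.2563) / (309.5616 + 13.9298) = 344.2924 / 323.4914 = 1.06430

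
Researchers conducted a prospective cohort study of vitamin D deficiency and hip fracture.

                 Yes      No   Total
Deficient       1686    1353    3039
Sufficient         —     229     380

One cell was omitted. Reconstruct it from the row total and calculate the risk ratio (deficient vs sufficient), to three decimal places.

1.396

The missing cell is in the unexposed row: 380 − 229 = 151.
So a = 1686, b = 1353, c = 151, d = 229.
RR = [a/(a+b)] / [c/(c+d)] = (1686/3039) / (151/380) = 0.55479/0.39737 = 1.39615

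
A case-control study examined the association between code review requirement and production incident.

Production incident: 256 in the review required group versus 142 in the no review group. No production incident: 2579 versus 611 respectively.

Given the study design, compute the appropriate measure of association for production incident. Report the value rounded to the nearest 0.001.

From the description: a = 256, b = 2579, c = 142, d = 611.
This is a case-control study: participants were sampled on outcome status, so risks in the source population cannot be estimated directly — relative risk is not valid here. The odds ratio is the appropriate measure.
OR = (a·d)/(b·c) = (256 × 611) / (2579 × 142) = 156416 / 366218 = 0.42711

0.427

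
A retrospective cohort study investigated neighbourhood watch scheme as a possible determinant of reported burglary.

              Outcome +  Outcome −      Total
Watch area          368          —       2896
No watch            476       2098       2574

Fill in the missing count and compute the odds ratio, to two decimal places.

0.64

The missing cell is in the exposed row: 2896 − 368 = 2528.
So a = 368, b = 2528, c = 476, d = 2098.
OR = (a·d)/(b·c) = (368 × 2098) / (2528 × 476) = 772064 / 1203328 = 0.64161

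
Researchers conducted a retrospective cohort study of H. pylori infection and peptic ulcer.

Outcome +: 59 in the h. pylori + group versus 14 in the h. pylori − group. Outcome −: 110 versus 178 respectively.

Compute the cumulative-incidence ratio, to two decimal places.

4.79

From the description: a = 59, b = 110, c = 14, d = 178.
Risk in exposed = 59/169 = 0.34911; risk in unexposed = 14/192 = 0.07292.
RR = 0.34911 / 0.07292 = 4.78783
The risk among the exposed is 4.79 times that among the unexposed.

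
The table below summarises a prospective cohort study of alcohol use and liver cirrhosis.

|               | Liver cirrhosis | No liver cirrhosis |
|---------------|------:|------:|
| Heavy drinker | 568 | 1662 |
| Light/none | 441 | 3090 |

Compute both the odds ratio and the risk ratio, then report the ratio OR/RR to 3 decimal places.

Cells: a = 568, b = 1662, c = 441, d = 3090.
OR = (568·3090)/(1662·441) = 1755120/732942 = 2.39462
Risk in exposed = 568/2230 = 0.25471; risk in unexposed = 441/3531 = 0.12489; RR = 2.03940
OR/RR = 2.39462 / 2.03940 = 1.17418
The outcome is not rare, so the OR lies further from 1 than the RR.

1.174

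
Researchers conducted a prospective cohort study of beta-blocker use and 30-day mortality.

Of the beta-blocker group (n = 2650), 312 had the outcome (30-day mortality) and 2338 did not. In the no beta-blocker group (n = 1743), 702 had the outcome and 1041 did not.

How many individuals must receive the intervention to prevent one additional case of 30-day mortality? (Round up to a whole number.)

Risk in treated group = 312/2650 = 0.11774; risk in control = 702/1743 = 0.40275.
Absolute risk reduction = 0.40275 − 0.11774 = 0.28502
NNT = 1 / ARR = 1 / 0.28502 = 3.509 → round up → 4

4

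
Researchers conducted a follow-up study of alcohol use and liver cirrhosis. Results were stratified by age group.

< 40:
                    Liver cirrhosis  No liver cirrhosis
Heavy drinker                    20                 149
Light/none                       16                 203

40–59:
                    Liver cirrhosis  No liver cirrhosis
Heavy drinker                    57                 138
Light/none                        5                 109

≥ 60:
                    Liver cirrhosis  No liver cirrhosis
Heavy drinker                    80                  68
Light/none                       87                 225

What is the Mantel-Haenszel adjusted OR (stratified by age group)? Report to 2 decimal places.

OR_MH = Σ(aᵢdᵢ/nᵢ) / Σ(bᵢcᵢ/nᵢ), where nᵢ is the stratum total.
Stratum 1 (< 40): n = 388; a·d/n = 20·203/388 = 10.4639; b·c/n = 149·16/388 = 6.1443
Stratum 2 (40–59): n = 309; a·d/n = 57·109/309 = 20.1068; b·c/n = 138·5/309 = 2.2330
Stratum 3 (≥ 60): n = 460; a·d/n = 80·225/460 = 39.1304; b·c/n = 68·87/460 = 12.8609
OR_MH = (10.4639 + 20.1068 + 39.1304) / (6.1443 + 2.2330 + 12.8609) = 69.7011 / 21.2382 = 3.28188

3.28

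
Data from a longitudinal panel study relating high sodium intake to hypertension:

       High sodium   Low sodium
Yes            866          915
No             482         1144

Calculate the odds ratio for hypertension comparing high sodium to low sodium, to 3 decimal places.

2.246

Reading the table with exposure as columns: a = 866 (High sodium, case), b = 482 (High sodium, non-case), c = 915 (Low sodium, case), d = 1144.
OR = (a·d)/(b·c) = (866 × 1144) / (482 × 915) = 990704 / 441030 = 2.24634
The odds of hypertension are about 2.25 times as high in the high sodium group.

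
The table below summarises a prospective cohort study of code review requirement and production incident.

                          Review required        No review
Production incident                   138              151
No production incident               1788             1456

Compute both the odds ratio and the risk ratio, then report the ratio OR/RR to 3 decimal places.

0.976

Reading the table with exposure as columns: a = 138 (Review required, case), b = 1788 (Review required, non-case), c = 151 (No review, case), d = 1456.
OR = (138·1456)/(1788·151) = 200928/269988 = 0.74421
Risk in exposed = 138/1926 = 0.07165; risk in unexposed = 151/1607 = 0.09396; RR = 0.76254
OR/RR = 0.74421 / 0.76254 = 0.97597
The outcome is rare in both groups, so OR ≈ RR (ratio near 1).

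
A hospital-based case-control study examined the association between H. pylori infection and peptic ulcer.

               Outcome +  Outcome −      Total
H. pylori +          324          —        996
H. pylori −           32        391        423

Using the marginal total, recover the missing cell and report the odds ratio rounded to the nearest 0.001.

The missing cell is in the exposed row: 996 − 324 = 672.
So a = 324, b = 672, c = 32, d = 391.
OR = (a·d)/(b·c) = (324 × 391) / (672 × 32) = 126684 / 21504 = 5.89118

5.891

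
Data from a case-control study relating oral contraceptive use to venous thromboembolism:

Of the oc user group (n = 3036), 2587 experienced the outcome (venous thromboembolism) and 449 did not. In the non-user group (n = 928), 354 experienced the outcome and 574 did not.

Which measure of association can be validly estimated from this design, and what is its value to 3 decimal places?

From the description: a = 2587, b = 449, c = 354, d = 574.
This is a case-control study: participants were sampled on outcome status, so risks in the source population cannot be estimated directly — relative risk is not valid here. The odds ratio is the appropriate measure.
OR = (a·d)/(b·c) = (2587 × 574) / (449 × 354) = 1484938 / 158946 = 9.34241

9.342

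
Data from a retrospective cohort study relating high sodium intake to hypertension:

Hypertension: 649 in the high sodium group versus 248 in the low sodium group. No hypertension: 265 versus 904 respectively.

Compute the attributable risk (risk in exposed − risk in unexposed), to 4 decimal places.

0.4948

From the description: a = 649, b = 265, c = 248, d = 904.
Risk in exposed = 649/914 = 0.710066; risk in unexposed = 248/1152 = 0.215278.
Risk difference = 0.710066 − 0.215278 = 0.494788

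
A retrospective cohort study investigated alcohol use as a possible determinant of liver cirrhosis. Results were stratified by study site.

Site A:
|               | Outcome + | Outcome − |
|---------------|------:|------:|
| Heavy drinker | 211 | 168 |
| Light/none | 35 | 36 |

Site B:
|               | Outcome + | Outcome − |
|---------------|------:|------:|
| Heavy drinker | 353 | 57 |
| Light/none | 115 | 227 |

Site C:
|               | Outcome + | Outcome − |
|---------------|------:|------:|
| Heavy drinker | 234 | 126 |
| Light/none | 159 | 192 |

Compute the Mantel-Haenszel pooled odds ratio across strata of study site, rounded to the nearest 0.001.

3.735

OR_MH = Σ(aᵢdᵢ/nᵢ) / Σ(bᵢcᵢ/nᵢ), where nᵢ is the stratum total.
Stratum 1 (Site A): n = 450; a·d/n = 211·36/450 = 16.8800; b·c/n = 168·35/450 = 13.0667
Stratum 2 (Site B): n = 752; a·d/n = 353·227/752 = 106.5572; b·c/n = 57·115/752 = 8.7168
Stratum 3 (Site C): n = 711; a·d/n = 234·192/711 = 63.1899; b·c/n = 126·159/711 = 28.1772
OR_MH = (16.8800 + 106.5572 + 63.1899) / (13.0667 + 8.7168 + 28.1772) = 186.6271 / 49.9606 = 3.73548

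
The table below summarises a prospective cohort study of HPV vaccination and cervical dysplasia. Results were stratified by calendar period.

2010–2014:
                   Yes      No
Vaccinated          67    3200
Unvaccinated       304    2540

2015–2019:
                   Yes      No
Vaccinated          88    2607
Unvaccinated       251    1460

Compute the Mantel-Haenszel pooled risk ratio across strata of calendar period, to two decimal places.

RR_MH = Σ(aᵢ·n₀ᵢ/nᵢ) / Σ(cᵢ·n₁ᵢ/nᵢ), with n₁ᵢ = aᵢ+bᵢ (exposed), n₀ᵢ = cᵢ+dᵢ (unexposed), nᵢ = n₁ᵢ+n₀ᵢ.
Stratum 1 (2010–2014): n₁ = 3267, n₀ = 2844, n = 6111; a·n₀/n = 67·2844/6111 = 31.1811; c·n₁/n = 304·3267/6111 = 162.5214
Stratum 2 (2015–2019): n₁ = 2695, n₀ = 1711, n = 4406; a·n₀/n = 88·1711/4406 = 34.1734; c·n₁/n = 251·2695/4406 = 153.5281
RR_MH = (31.1811 + 34.1734) / (162.5214 + 153.5281) = 65.3545 / 316.0495 = 0.20679

0.21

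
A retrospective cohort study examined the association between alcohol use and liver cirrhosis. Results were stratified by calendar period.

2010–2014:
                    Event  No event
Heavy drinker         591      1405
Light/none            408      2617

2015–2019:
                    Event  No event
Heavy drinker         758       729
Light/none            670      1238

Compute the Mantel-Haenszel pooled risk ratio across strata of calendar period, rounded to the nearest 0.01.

1.72

RR_MH = Σ(aᵢ·n₀ᵢ/nᵢ) / Σ(cᵢ·n₁ᵢ/nᵢ), with n₁ᵢ = aᵢ+bᵢ (exposed), n₀ᵢ = cᵢ+dᵢ (unexposed), nᵢ = n₁ᵢ+n₀ᵢ.
Stratum 1 (2010–2014): n₁ = 1996, n₀ = 3025, n = 5021; a·n₀/n = 591·3025/5021 = 356.0595; c·n₁/n = 408·1996/5021 = 162.1924
Stratum 2 (2015–2019): n₁ = 1487, n₀ = 1908, n = 3395; a·n₀/n = 758·1908/3395 = 425.9982; c·n₁/n = 670·1487/3395 = 293.4580
RR_MH = (356.0595 + 425.9982) / (162.1924 + 293.4580) = 782.0578 / 455.6504 = 1.71635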